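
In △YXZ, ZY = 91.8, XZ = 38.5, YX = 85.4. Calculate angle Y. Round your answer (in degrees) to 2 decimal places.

24.76

By the law of cosines, cos Y = (ZY² + YX² − XZ²) / (2·ZY·YX) ≈ 0.90808, so ∠Y ≈ 24.76°.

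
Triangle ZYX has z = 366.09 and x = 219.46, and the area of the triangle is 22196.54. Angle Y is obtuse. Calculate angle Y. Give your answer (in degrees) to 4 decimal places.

From area = ½·x·z·sin Y, we get sin Y = 2·area/(x·z) ≈ 0.55255.
Taking the obtuse solution, ∠Y ≈ 146.46°.

146.4578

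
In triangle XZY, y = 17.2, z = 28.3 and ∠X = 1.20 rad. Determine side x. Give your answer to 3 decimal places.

By the law of cosines, x² = z² + y² − 2·z·y·cos X = 743.97, so x ≈ 27.276.

27.276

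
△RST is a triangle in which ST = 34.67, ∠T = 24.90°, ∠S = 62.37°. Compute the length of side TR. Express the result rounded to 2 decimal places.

The third angle is ∠R = 180° − ∠S − ∠T = 92.73°.
Law of sines: TR = ST·sin S/sin R ≈ 30.751.

30.75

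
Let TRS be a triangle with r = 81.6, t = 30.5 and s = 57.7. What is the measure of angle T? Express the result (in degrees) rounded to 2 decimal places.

15.87

By the law of cosines, cos T = (r² + s² − t²) / (2·r·s) ≈ 0.96187, so ∠T ≈ 15.87°.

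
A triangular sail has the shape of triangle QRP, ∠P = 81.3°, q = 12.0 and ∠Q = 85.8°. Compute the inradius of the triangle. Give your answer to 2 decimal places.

The third angle is ∠R = 180° − ∠P − ∠Q = 12.90°.
Law of sines: r = q·sin R/sin Q ≈ 2.6862.
Law of sines: p = q·sin P/sin Q ≈ 11.894.
Area = ½·q·r·sin P ≈ 15.932.
Semiperimeter s = (12+2.6862+11.894)/2 = 13.29.
Inradius = area/s = 15.932/13.29 ≈ 1.1988.

1.20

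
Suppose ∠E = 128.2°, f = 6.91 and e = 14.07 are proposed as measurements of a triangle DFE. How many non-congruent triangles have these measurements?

1

f·sin E = 6.91·sin(128.2°) ≈ 5.43.
Since ∠E is not acute, a triangle exists only if e > f; here e > f, so there is exactly one triangle.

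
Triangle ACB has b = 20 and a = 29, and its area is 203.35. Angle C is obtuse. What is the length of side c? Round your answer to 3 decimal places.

45.476

From area = ½·b·a·sin C, we get sin C = 2·area/(b·a) ≈ 0.70121.
Taking the obtuse solution, ∠C ≈ 135.48°.
Law of cosines then gives c ≈ 45.476.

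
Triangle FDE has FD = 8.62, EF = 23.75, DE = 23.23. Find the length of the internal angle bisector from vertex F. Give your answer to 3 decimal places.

t_F ≈ 9.964

By the law of cosines, cos F = (EF² + FD² − DE²) / (2·EF·FD) ≈ 0.24114, so ∠F ≈ 76.05°.
The bisector from F has length 2·EF·FD·cos(∠F/2)/(EF+FD) ≈ 9.9644.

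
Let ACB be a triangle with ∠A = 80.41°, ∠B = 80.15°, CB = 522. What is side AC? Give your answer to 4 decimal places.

The third angle is ∠C = 180° − ∠B − ∠A = 19.44°.
Law of sines: AC = CB·sin B/sin A ≈ 521.59.

521.5944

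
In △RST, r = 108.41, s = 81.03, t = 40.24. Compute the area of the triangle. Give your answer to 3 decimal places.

area ≈ 1364.722

Semiperimeter p = (108.41 + 81.03 + 40.24)/2 = 114.84.
Heron's formula: area = √(114.84·6.43·33.81·74.6) ≈ 1364.7.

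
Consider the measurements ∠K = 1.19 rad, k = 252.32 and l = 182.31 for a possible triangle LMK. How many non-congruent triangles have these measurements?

1

l·sin K = 182.31·sin(1.19 rad) ≈ 169.3.
Since k ≥ l, exactly one triangle exists.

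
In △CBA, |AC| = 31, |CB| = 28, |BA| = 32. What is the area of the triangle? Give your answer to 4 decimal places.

Semiperimeter s = (32 + 31 + 28)/2 = 45.5.
Heron's formula: area = √(45.5·13.5·14.5·17.5) ≈ 394.8.

394.7986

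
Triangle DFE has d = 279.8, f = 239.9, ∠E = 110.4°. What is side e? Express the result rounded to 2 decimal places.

By the law of cosines, e² = d² + f² − 2·d·f·cos E = 1.8264e+05, so e ≈ 427.36.

427.36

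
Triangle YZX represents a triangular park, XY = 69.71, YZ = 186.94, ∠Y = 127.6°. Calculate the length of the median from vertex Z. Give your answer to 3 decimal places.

m_Z ≈ 210.030

By the law of cosines, ZX² = XY² + YZ² − 2·XY·YZ·cos Y = 55708, so ZX ≈ 236.03.
Median from Z: ½√(2·YZ² + 2·ZX² − XY²) ≈ 210.03.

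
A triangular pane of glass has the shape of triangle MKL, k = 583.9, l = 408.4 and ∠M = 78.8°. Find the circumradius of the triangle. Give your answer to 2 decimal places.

R ≈ 328.39

By the law of cosines, m² = k² + l² − 2·k·l·cos M = 4.1509e+05, so m ≈ 644.28.
Area = ½·k·l·sin M ≈ 1.1696e+05.
Circumradius = m/(2 sin M) ≈ 328.39.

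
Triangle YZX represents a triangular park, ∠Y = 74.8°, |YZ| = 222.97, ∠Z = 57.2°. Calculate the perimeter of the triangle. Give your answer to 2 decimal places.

perimeter ≈ 764.71

The third angle is ∠X = 180° − ∠Y − ∠Z = 48.00°.
Law of sines: |ZX| = |YZ|·sin Y/sin X ≈ 289.54.
Law of sines: |XY| = |YZ|·sin Z/sin X ≈ 252.2.
Semiperimeter s = (289.54+252.2+222.97)/2 = 382.35.
Perimeter = 289.54 + 252.2 + 222.97 = 764.71.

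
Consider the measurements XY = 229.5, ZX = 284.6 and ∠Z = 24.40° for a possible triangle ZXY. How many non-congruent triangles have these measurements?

ZX·sin Z = 284.6·sin(24.40°) ≈ 117.6.
Since ZX sin Z < XY < ZX (117.6 < 229.5 < 284.6), two triangles exist.

2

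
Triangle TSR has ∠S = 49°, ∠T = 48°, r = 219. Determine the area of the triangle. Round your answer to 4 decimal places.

The third angle is ∠R = 180° − ∠T − ∠S = 83.00°.
Law of sines: t = r·sin T/sin R ≈ 163.97.
Law of sines: s = r·sin S/sin R ≈ 166.52.
Area = ½·r·t·sin S ≈ 13551.

area ≈ 13550.6724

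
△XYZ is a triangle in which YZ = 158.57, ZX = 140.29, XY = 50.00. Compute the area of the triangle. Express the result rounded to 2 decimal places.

Semiperimeter s = (158.57 + 140.29 + 50)/2 = 174.43.
Heron's formula: area = √(174.43·15.86·34.14·124.43) ≈ 3428.1.

area ≈ 3428.12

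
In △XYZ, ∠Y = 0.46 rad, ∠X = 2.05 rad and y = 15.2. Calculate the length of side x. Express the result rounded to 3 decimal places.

The third angle is ∠Z = π − ∠X − ∠Y = 0.632 rad.
Law of sines: x = y·sin X/sin Y ≈ 30.382.

30.382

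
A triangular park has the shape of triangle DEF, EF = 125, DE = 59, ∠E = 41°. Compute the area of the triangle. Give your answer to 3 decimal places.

Area = ½·DE·EF·sin E ≈ 2419.2.

2419.218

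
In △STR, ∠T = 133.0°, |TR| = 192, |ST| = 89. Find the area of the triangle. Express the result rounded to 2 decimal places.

Area = ½·|ST|·|TR|·sin T ≈ 6248.7.

6248.69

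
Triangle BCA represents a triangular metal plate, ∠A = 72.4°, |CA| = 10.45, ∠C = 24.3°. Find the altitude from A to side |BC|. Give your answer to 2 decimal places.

The third angle is ∠B = 180° − ∠C − ∠A = 83.30°.
Law of sines: |AB| = |CA|·sin C/sin B ≈ 4.3299.
Law of sines: |BC| = |CA|·sin A/sin B ≈ 10.029.
Area = ½·|CA|·|AB|·sin A ≈ 21.565.
The altitude from A has length 2·area/|BC| ≈ 4.3003.

4.30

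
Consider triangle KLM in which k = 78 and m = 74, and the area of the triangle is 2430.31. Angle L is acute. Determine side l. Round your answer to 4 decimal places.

From area = ½·m·k·sin L, we get sin L = 2·area/(m·k) ≈ 0.84210.
Taking the acute solution, ∠L ≈ 57.36°.
Law of cosines then gives l ≈ 73.035.

73.0351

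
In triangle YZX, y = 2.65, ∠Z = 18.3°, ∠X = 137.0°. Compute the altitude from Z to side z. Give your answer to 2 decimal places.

The third angle is ∠Y = 180° − ∠Z − ∠X = 24.70°.
Law of sines: z = y·sin Z/sin Y ≈ 1.9913.
Law of sines: x = y·sin X/sin Y ≈ 4.325.
Area = ½·y·z·sin X ≈ 1.7994.
The altitude from Z has length 2·area/z ≈ 1.8073.

1.81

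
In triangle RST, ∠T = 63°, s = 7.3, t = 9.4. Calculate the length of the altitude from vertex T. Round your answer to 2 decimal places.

Law of sines: sin S = s·sin T/t ≈ 0.69195.
Since t ≥ s, only the acute value applies: ∠S ≈ 43.78°.
Then ∠R = 180° − ∠T − ∠S ≈ 73.22°.
Law of sines gives r = t·sin R/sin T ≈ 10.1.
Area = ½·t·s·sin R ≈ 32.848.
The altitude from T has length 2·area/t ≈ 6.989.

h_T ≈ 6.99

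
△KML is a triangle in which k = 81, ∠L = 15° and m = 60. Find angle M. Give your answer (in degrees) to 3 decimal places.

33.975

By the law of cosines, l² = k² + m² − 2·k·m·cos L = 772.2, so l ≈ 27.789.
Law of cosines again: cos M = (l² + k² − m²)/(2·l·k) ≈ 0.82928, so ∠M ≈ 33.98°.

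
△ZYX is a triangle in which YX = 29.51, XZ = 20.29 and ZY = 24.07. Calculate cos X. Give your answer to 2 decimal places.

By the law of cosines, cos X = (YX² + XZ² − ZY²) / (2·YX·XZ) ≈ 0.58718, so ∠X ≈ 54.04°.

0.59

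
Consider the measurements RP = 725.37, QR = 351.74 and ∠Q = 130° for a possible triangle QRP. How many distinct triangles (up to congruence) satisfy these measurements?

1

QR·sin Q = 351.74·sin(130°) ≈ 269.4.
Since ∠Q is not acute, a triangle exists only if RP > QR; here RP > QR, so there is exactly one triangle.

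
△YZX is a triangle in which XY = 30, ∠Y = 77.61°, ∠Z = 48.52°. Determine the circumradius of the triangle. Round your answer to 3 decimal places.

R ≈ 20.022

The third angle is ∠X = 180° − ∠Y − ∠Z = 53.87°.
Law of sines: ZX = XY·sin Y/sin Z ≈ 39.111.
Law of sines: YZ = XY·sin X/sin Z ≈ 32.342.
Circumradius = XY/(2 sin Z) ≈ 20.022.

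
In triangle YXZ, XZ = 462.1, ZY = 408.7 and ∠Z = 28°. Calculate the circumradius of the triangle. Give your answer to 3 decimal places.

By the law of cosines, YX² = XZ² + ZY² − 2·XZ·ZY·cos Z = 47065, so YX ≈ 216.94.
Area = ½·XZ·ZY·sin Z ≈ 44332.
Circumradius = YX/(2 sin Z) ≈ 231.05.

231.051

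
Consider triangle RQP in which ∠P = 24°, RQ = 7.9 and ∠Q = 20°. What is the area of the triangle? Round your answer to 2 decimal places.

18.23

The third angle is ∠R = 180° − ∠Q − ∠P = 136.00°.
Law of sines: QP = RQ·sin R/sin P ≈ 13.492.
Law of sines: PR = RQ·sin Q/sin P ≈ 6.643.
Area = ½·RQ·QP·sin Q ≈ 18.228.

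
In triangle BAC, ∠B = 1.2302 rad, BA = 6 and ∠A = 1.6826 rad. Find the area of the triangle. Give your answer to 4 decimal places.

The third angle is ∠C = π − ∠B − ∠A = 0.2288 rad.
Law of sines: AC = BA·sin B/sin C ≈ 24.935.
Law of sines: CB = BA·sin A/sin C ≈ 26.29.
Area = ½·BA·AC·sin A ≈ 74.338.

area ≈ 74.3384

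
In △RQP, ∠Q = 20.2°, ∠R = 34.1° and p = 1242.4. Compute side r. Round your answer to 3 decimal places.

The third angle is ∠P = 180° − ∠R − ∠Q = 125.70°.
Law of sines: r = p·sin R/sin P ≈ 857.72.

857.717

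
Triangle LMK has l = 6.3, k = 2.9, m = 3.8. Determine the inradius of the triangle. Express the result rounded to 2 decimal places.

Semiperimeter s = (6.3 + 3.8 + 2.9)/2 = 6.5.
Heron's formula: area = √(6.5·0.2·2.7·3.6) ≈ 3.5547.
Inradius = area/s = 3.5547/6.5 ≈ 0.54688.

0.55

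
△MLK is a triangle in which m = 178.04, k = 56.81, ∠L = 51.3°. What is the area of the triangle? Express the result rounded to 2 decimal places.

Area = ½·k·m·sin L ≈ 3946.8.

area ≈ 3946.81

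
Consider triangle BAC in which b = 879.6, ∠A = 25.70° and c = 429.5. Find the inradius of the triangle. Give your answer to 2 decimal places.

r ≈ 89.25

By the law of cosines, a² = c² + b² − 2·c·b·cos A = 2.7733e+05, so a ≈ 526.62.
Area = ½·c·b·sin A ≈ 81916.
Semiperimeter s = (879.6+526.62+429.5)/2 = 917.86.
Inradius = area/s = 81916/917.86 ≈ 89.246.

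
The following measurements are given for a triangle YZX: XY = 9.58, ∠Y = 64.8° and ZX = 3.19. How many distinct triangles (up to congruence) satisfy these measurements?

0

XY·sin Y = 9.58·sin(64.8°) ≈ 8.668.
Since ZX = 3.19 < 8.668 = XY sin Y, no triangle exists.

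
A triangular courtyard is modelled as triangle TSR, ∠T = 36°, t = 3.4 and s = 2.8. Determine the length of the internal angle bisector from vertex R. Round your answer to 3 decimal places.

Law of sines: sin S = s·sin T/t ≈ 0.48406.
Since t ≥ s, only the acute value applies: ∠S ≈ 28.95°.
Then ∠R = 180° − ∠T − ∠S ≈ 115.05°.
Law of sines gives r = t·sin R/sin T ≈ 5.2404.
The bisector from R has length 2·t·s·cos(∠R/2)/(t+s) ≈ 1.6489.

t_R ≈ 1.649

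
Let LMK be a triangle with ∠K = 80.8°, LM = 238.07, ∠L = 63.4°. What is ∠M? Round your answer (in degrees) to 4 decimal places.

∠M ≈ 35.8000°

The third angle is ∠M = 180° − ∠K − ∠L = 35.80°.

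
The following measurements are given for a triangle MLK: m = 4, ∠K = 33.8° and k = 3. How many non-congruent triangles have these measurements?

m·sin K = 4·sin(33.8°) ≈ 2.225.
Since m sin K < k < m (2.225 < 3 < 4), two triangles exist.

2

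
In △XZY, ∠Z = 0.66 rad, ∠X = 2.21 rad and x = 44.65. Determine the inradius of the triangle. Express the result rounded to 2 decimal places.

The third angle is ∠Y = π − ∠X − ∠Z = 0.272 rad.
Law of sines: z = x·sin Z/sin X ≈ 34.11.
Law of sines: y = x·sin Y/sin X ≈ 14.925.
Area = ½·x·z·sin Y ≈ 204.29.
Semiperimeter s = (44.65+34.11+14.925)/2 = 46.842.
Inradius = area/s = 204.29/46.842 ≈ 4.3611.

4.36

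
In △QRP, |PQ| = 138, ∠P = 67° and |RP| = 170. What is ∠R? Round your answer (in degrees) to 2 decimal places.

47.58

By the law of cosines, |QR|² = |RP|² + |PQ|² − 2·|RP|·|PQ|·cos P = 29611, so |QR| ≈ 172.08.
Law of cosines again: cos R = (|QR|² + |RP|² − |PQ|²)/(2·|QR|·|RP|) ≈ 0.67457, so ∠R ≈ 47.58°.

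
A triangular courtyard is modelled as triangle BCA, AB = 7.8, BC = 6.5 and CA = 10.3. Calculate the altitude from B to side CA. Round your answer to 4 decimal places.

Semiperimeter s = (10.3 + 7.8 + 6.5)/2 = 12.3.
Heron's formula: area = √(12.3·2·4.5·5.8) ≈ 25.339.
The altitude from B has length 2·area/CA ≈ 4.9202.

4.9202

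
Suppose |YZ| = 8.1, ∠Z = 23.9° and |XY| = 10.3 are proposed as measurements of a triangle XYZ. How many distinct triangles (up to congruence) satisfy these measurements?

1

|YZ|·sin Z = 8.1·sin(23.9°) ≈ 3.282.
Since |XY| ≥ |YZ|, exactly one triangle exists.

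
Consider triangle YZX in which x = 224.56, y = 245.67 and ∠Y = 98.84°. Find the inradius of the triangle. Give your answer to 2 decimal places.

Law of sines: sin X = x·sin Y/y ≈ 0.90321.
Since y ≥ x, only the acute value applies: ∠X ≈ 64.58°.
Then ∠Z = 180° − ∠Y − ∠X ≈ 16.58°.
Law of sines gives z = y·sin Z/sin Y ≈ 70.93.
Area = ½·y·x·sin Z ≈ 7869.4.
Semiperimeter s = (245.67+70.93+224.56)/2 = 270.58.
Inradius = area/s = 7869.4/270.58 ≈ 29.083.

r ≈ 29.08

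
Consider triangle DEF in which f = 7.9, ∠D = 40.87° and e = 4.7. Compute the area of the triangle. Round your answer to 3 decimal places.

area ≈ 12.148

Area = ½·e·f·sin D ≈ 12.148.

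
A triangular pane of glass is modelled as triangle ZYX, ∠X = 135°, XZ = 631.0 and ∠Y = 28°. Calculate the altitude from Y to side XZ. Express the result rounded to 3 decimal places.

h_Y ≈ 277.869

The third angle is ∠Z = 180° − ∠Y − ∠X = 17.00°.
Law of sines: YX = XZ·sin Z/sin Y ≈ 392.97.
Law of sines: ZY = XZ·sin X/sin Y ≈ 950.4.
Area = ½·XZ·YX·sin X ≈ 87668.
The altitude from Y has length 2·area/XZ ≈ 277.87.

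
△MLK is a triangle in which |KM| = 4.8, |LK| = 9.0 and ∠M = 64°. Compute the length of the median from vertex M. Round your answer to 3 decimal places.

Law of sines: sin L = |KM|·sin M/|LK| ≈ 0.47936.
Since |LK| ≥ |KM|, only the acute value applies: ∠L ≈ 28.64°.
Then ∠K = 180° − ∠M − ∠L ≈ 87.36°.
Law of sines gives |ML| = |LK|·sin K/sin M ≈ 10.003.
Median from M: ½√(2·|KM|² + 2·|ML|² − |LK|²) ≈ 6.4263.

6.426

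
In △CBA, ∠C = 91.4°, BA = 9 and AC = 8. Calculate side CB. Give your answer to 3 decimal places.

Law of sines: sin B = AC·sin C/BA ≈ 0.88862.
Since BA ≥ AC, only the acute value applies: ∠B ≈ 62.70°.
Then ∠A = 180° − ∠C − ∠B ≈ 25.90°.
Law of sines gives CB = BA·sin A/sin C ≈ 3.9323.

3.932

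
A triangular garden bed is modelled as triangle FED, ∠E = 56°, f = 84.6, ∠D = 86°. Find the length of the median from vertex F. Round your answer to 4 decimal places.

118.7220

The third angle is ∠F = 180° − ∠E − ∠D = 38.00°.
Law of sines: e = f·sin E/sin F ≈ 113.92.
Law of sines: d = f·sin D/sin F ≈ 137.08.
Median from F: ½√(2·e² + 2·d² − f²) ≈ 118.72.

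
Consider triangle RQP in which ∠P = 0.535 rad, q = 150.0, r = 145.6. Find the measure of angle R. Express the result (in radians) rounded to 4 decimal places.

By the law of cosines, p² = r² + q² − 2·r·q·cos P = 6122.8, so p ≈ 78.248.
Law of cosines again: cos R = (q² + p² − r²)/(2·q·p) ≈ 0.31623, so ∠R ≈ 1.249 rad.

∠R ≈ 1.2490 rad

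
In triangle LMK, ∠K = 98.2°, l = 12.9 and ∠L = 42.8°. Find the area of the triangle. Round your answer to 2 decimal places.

The third angle is ∠M = 180° − ∠K − ∠L = 39.00°.
Law of sines: m = l·sin M/sin L ≈ 11.948.
Law of sines: k = l·sin K/sin L ≈ 18.792.
Area = ½·l·m·sin K ≈ 76.279.

area ≈ 76.28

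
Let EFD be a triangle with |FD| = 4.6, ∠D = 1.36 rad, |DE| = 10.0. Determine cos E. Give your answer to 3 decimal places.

By the law of cosines, |EF|² = |FD|² + |DE|² − 2·|FD|·|DE|·cos D = 101.91, so |EF| ≈ 10.095.
Law of cosines again: cos E = (|DE|² + |EF|² − |FD|²)/(2·|DE|·|EF|) ≈ 0.89524, so ∠E ≈ 0.462 rad.

cos E ≈ 0.895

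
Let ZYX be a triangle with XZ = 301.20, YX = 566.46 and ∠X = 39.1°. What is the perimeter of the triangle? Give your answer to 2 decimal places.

perimeter ≈ 1250.78

By the law of cosines, ZY² = YX² + XZ² − 2·YX·XZ·cos X = 1.4678e+05, so ZY ≈ 383.12.
Semiperimeter s = (566.46+301.2+383.12)/2 = 625.39.
Perimeter = 566.46 + 301.2 + 383.12 = 1250.8.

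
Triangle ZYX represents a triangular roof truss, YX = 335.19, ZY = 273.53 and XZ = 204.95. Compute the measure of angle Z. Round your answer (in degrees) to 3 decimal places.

87.715

By the law of cosines, cos Z = (XZ² + ZY² − YX²) / (2·XZ·ZY) ≈ 0.03988, so ∠Z ≈ 87.71°.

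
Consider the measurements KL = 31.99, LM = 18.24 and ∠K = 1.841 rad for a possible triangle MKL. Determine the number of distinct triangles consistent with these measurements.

0

KL·sin K = 31.99·sin(1.841 rad) ≈ 30.83.
Since ∠K is not acute, a triangle exists only if LM > KL; here LM ≤ KL, so there is no triangle.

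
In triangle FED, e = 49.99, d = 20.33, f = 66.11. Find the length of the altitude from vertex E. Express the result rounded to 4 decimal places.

Semiperimeter s = (66.11 + 49.99 + 20.33)/2 = 68.215.
Heron's formula: area = √(68.215·2.105·18.225·47.885) ≈ 354.
The altitude from E has length 2·area/e ≈ 14.163.

h_E ≈ 14.1627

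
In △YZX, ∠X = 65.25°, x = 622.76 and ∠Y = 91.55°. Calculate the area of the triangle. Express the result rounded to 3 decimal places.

area ≈ 84087.289

The third angle is ∠Z = 180° − ∠X − ∠Y = 23.20°.
Law of sines: y = x·sin Y/sin X ≈ 685.5.
Law of sines: z = x·sin Z/sin X ≈ 270.15.
Area = ½·x·y·sin Z ≈ 84087.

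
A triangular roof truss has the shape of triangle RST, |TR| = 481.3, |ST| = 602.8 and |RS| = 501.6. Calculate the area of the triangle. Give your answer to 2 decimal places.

Semiperimeter s = (602.8 + 481.3 + 501.6)/2 = 792.85.
Heron's formula: area = √(792.85·190.05·311.55·291.25) ≈ 1.1693e+05.

area ≈ 116930.09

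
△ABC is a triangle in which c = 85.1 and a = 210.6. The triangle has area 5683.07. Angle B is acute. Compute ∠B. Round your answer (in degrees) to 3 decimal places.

∠B ≈ 39.361°

From area = ½·c·a·sin B, we get sin B = 2·area/(c·a) ≈ 0.63420.
Taking the acute solution, ∠B ≈ 39.36°.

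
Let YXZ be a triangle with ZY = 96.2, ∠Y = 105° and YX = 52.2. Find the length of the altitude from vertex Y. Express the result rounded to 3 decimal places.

By the law of cosines, XZ² = ZY² + YX² − 2·ZY·YX·cos Y = 14579, so XZ ≈ 120.74.
Area = ½·ZY·YX·sin Y ≈ 2425.3.
The altitude from Y has length 2·area/XZ ≈ 40.173.

h_Y ≈ 40.173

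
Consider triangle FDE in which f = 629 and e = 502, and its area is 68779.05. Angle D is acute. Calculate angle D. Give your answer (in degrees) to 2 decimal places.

25.83

From area = ½·e·f·sin D, we get sin D = 2·area/(e·f) ≈ 0.43564.
Taking the acute solution, ∠D ≈ 25.83°.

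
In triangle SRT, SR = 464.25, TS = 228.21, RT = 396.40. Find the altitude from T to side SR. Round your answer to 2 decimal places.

Semiperimeter s = (396.4 + 228.21 + 464.25)/2 = 544.43.
Heron's formula: area = √(544.43·148.03·316.22·80.18) ≈ 45204.
The altitude from T has length 2·area/SR ≈ 194.74.

h_T ≈ 194.74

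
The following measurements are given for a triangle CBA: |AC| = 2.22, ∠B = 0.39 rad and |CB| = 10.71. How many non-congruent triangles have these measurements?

|CB|·sin B = 10.71·sin(0.39 rad) ≈ 4.072.
Since |AC| = 2.22 < 4.072 = |CB| sin B, no triangle exists.

0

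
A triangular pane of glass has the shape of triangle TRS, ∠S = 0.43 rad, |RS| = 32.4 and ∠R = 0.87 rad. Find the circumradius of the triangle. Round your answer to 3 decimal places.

The third angle is ∠T = π − ∠R − ∠S = 1.842 rad.
Law of sines: |ST| = |RS|·sin R/sin T ≈ 25.701.
Law of sines: |TR| = |RS|·sin S/sin T ≈ 14.017.
Circumradius = |RS|/(2 sin T) ≈ 16.813.

16.813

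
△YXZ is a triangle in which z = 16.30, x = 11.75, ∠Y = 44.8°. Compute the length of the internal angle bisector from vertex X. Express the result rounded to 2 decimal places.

By the law of cosines, y² = x² + z² − 2·x·z·cos Y = 131.95, so y ≈ 11.487.
Law of cosines again: cos X = (z² + y² − x²)/(2·z·y) ≈ 0.69318, so ∠X ≈ 46.12°.
The bisector from X has length 2·z·y·cos(∠X/2)/(z+y) ≈ 12.4.

12.40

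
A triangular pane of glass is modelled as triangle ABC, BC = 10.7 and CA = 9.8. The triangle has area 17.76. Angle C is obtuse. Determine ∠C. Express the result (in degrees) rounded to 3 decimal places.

160.200

From area = ½·BC·CA·sin C, we get sin C = 2·area/(BC·CA) ≈ 0.33874.
Taking the obtuse solution, ∠C ≈ 160.20°.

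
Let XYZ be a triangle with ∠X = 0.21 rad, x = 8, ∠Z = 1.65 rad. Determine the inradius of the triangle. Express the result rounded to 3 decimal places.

r ≈ 3.533

The third angle is ∠Y = π − ∠Z − ∠X = 1.282 rad.
Law of sines: y = x·sin Y/sin X ≈ 36.783.
Law of sines: z = x·sin Z/sin X ≈ 38.256.
Area = ½·x·y·sin Z ≈ 146.67.
Semiperimeter s = (8+36.783+38.256)/2 = 41.52.
Inradius = area/s = 146.67/41.52 ≈ 3.5326.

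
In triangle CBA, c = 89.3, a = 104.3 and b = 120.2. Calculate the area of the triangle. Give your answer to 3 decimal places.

Semiperimeter s = (89.3 + 120.2 + 104.3)/2 = 156.9.
Heron's formula: area = √(156.9·67.6·36.7·52.6) ≈ 4524.9.

area ≈ 4524.918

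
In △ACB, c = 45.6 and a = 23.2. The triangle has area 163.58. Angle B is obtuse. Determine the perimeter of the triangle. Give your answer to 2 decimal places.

From area = ½·a·c·sin B, we get sin B = 2·area/(a·c) ≈ 0.30925.
Taking the obtuse solution, ∠B ≈ 2.827 rad.
Law of cosines then gives b ≈ 68.042.
Perimeter = 23.2 + 45.6 + 68.042 = 136.84.

perimeter ≈ 136.84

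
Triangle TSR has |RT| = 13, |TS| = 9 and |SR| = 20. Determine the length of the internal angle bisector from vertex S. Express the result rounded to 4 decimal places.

t_S ≈ 11.9929

By the law of cosines, cos S = (|TS|² + |SR|² − |RT|²) / (2·|TS|·|SR|) ≈ 0.86667, so ∠S ≈ 29.93°.
The bisector from S has length 2·|TS|·|SR|·cos(∠S/2)/(|TS|+|SR|) ≈ 11.993.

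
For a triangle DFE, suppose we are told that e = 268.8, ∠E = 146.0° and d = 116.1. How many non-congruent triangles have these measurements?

d·sin E = 116.1·sin(146.0°) ≈ 64.92.
Since ∠E is not acute, a triangle exists only if e > d; here e > d, so there is exactly one triangle.

1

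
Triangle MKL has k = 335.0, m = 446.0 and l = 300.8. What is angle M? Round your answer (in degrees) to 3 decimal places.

By the law of cosines, cos M = (k² + l² − m²) / (2·k·l) ≈ 0.01880, so ∠M ≈ 88.92°.

∠M ≈ 88.923°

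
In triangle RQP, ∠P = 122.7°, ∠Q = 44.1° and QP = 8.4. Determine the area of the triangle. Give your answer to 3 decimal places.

90.477

The third angle is ∠R = 180° − ∠Q − ∠P = 13.20°.
Law of sines: PR = QP·sin Q/sin R ≈ 25.599.
Law of sines: RQ = QP·sin P/sin R ≈ 30.955.
Area = ½·QP·PR·sin P ≈ 90.477.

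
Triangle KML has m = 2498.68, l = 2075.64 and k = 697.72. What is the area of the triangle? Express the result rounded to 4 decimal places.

Semiperimeter s = (697.72 + 2498.7 + 2075.6)/2 = 2636.
Heron's formula: area = √(2636·1938.3·137.34·560.38) ≈ 6.2708e+05.

627082.5033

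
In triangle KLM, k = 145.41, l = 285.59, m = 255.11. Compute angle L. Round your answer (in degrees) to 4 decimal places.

86.3961

By the law of cosines, cos L = (m² + k² − l²) / (2·m·k) ≈ 0.06286, so ∠L ≈ 86.40°.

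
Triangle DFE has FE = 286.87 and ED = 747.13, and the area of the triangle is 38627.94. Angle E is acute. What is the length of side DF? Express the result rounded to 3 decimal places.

From area = ½·FE·ED·sin E, we get sin E = 2·area/(FE·ED) ≈ 0.36045.
Taking the acute solution, ∠E ≈ 21.13°.
Law of cosines then gives DF ≈ 490.57.

490.566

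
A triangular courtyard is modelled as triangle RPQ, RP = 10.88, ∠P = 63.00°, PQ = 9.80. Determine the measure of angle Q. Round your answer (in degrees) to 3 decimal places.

63.371

By the law of cosines, QR² = RP² + PQ² − 2·RP·PQ·cos P = 117.6, so QR ≈ 10.844.
Law of cosines again: cos Q = (PQ² + QR² − RP²)/(2·PQ·QR) ≈ 0.44821, so ∠Q ≈ 63.37°.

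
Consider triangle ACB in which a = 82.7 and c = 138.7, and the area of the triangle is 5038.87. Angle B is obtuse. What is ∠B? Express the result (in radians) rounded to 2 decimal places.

∠B ≈ 2.07 rad

From area = ½·a·c·sin B, we get sin B = 2·area/(a·c) ≈ 0.87858.
Taking the obtuse solution, ∠B ≈ 2.0687 rad.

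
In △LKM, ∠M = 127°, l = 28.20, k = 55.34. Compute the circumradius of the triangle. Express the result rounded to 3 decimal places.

47.417

By the law of cosines, m² = l² + k² − 2·l·k·cos M = 5736.1, so m ≈ 75.737.
Area = ½·l·k·sin M ≈ 623.17.
Circumradius = m/(2 sin M) ≈ 47.417.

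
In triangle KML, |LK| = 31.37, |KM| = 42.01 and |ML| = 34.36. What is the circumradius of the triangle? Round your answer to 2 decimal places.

21.38

By the law of cosines, cos K = (|LK|² + |KM|² − |ML|²) / (2·|LK|·|KM|) ≈ 0.59502, so ∠K ≈ 53.49°.
Circumradius = |ML|/(2 sin K) ≈ 21.376.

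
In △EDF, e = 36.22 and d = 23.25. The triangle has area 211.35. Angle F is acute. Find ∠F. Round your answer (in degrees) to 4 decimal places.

From area = ½·e·d·sin F, we get sin F = 2·area/(e·d) ≈ 0.50195.
Taking the acute solution, ∠F ≈ 30.13°.

∠F ≈ 30.1291°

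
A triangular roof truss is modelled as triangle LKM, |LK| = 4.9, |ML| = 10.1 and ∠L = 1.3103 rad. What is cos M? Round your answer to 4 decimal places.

By the law of cosines, |KM|² = |ML|² + |LK|² − 2·|ML|·|LK|·cos L = 100.53, so |KM| ≈ 10.026.
Law of cosines again: cos M = (|KM|² + |ML|² − |LK|²)/(2·|KM|·|ML|) ≈ 0.88148, so ∠M ≈ 0.4918 rad.

cos M ≈ 0.8815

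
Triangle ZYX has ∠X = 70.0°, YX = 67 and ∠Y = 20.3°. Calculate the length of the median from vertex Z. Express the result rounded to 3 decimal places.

m_Z ≈ 33.614

The third angle is ∠Z = 180° − ∠Y − ∠X = 89.70°.
Law of sines: XZ = YX·sin Y/sin Z ≈ 23.245.
Law of sines: ZY = YX·sin X/sin Z ≈ 62.96.
Median from Z: ½√(2·XZ² + 2·ZY² − YX²) ≈ 33.614.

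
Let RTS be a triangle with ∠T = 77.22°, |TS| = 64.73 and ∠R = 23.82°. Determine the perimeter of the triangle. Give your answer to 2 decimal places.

perimeter ≈ 378.35

The third angle is ∠S = 180° − ∠R − ∠T = 78.96°.
Law of sines: |SR| = |TS|·sin T/sin R ≈ 156.31.
Law of sines: |RT| = |TS|·sin S/sin R ≈ 157.31.
Semiperimeter s = (64.73+156.31+157.31)/2 = 189.17.
Perimeter = 64.73 + 156.31 + 157.31 = 378.35.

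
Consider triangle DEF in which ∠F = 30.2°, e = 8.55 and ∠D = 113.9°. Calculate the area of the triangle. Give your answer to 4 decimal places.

The third angle is ∠E = 180° − ∠F − ∠D = 35.90°.
Law of sines: d = e·sin D/sin E ≈ 13.331.
Law of sines: f = e·sin F/sin E ≈ 7.3346.
Area = ½·e·d·sin F ≈ 28.667.

area ≈ 28.6669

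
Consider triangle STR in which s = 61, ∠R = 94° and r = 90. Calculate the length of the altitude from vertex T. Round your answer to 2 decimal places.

Law of sines: sin S = s·sin R/r ≈ 0.67613.
Since r ≥ s, only the acute value applies: ∠S ≈ 42.54°.
Then ∠T = 180° − ∠R − ∠S ≈ 43.46°.
Law of sines gives t = r·sin T/sin R ≈ 62.056.
Area = ½·r·s·sin T ≈ 1888.1.
The altitude from T has length 2·area/t ≈ 60.851.

h_T ≈ 60.85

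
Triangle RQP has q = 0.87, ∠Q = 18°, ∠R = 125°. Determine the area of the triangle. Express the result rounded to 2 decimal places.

The third angle is ∠P = 180° − ∠R − ∠Q = 37.00°.
Law of sines: r = q·sin R/sin Q ≈ 2.3062.
Law of sines: p = q·sin P/sin Q ≈ 1.6943.
Area = ½·q·r·sin P ≈ 0.60375.

area ≈ 0.60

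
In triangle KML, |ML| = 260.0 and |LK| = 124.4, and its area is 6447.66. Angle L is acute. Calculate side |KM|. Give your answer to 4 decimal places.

From area = ½·|ML|·|LK|·sin L, we get sin L = 2·area/(|ML|·|LK|) ≈ 0.39869.
Taking the acute solution, ∠L ≈ 23.50°.
Law of cosines then gives |KM| ≈ 154.11.

154.1136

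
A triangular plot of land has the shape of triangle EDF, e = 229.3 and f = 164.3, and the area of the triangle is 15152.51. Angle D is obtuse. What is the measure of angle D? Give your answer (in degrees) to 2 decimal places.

From area = ½·f·e·sin D, we get sin D = 2·area/(f·e) ≈ 0.80440.
Taking the obtuse solution, ∠D ≈ 126.45°.

126.45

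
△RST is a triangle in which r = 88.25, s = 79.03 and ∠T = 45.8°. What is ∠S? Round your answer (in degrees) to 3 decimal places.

59.666

By the law of cosines, t² = r² + s² − 2·r·s·cos T = 4309.2, so t ≈ 65.644.
Law of cosines again: cos S = (t² + r² − s²)/(2·t·r) ≈ 0.50504, so ∠S ≈ 59.67°.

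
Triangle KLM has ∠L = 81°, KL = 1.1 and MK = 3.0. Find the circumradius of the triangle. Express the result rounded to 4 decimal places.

1.5187

Law of sines: sin M = KL·sin L/MK ≈ 0.36215.
Since MK ≥ KL, only the acute value applies: ∠M ≈ 21.23°.
Then ∠K = 180° − ∠L − ∠M ≈ 77.77°.
Law of sines gives LM = MK·sin K/sin L ≈ 2.9684.
Circumradius = MK/(2 sin L) ≈ 1.5187.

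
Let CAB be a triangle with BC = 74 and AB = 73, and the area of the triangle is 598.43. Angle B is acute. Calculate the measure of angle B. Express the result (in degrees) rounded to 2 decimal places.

From area = ½·AB·BC·sin B, we get sin B = 2·area/(AB·BC) ≈ 0.22156.
Taking the acute solution, ∠B ≈ 12.80°.

∠B ≈ 12.80°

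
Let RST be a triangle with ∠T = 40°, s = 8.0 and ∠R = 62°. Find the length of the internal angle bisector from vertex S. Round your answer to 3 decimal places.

The third angle is ∠S = 180° − ∠T − ∠R = 78.00°.
Law of sines: r = s·sin R/sin S ≈ 7.2214.
Law of sines: t = s·sin T/sin S ≈ 5.2572.
The bisector from S has length 2·t·r·cos(∠S/2)/(t+r) ≈ 4.7287.

4.729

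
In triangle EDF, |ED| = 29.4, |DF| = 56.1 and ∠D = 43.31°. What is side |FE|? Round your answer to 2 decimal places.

By the law of cosines, |FE|² = |ED|² + |DF|² − 2·|ED|·|DF|·cos D = 1611.3, so |FE| ≈ 40.141.

40.14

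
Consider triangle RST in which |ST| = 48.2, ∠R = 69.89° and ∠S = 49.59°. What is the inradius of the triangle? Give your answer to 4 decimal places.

The third angle is ∠T = 180° − ∠R − ∠S = 60.52°.
Law of sines: |TR| = |ST|·sin S/sin R ≈ 39.083.
Law of sines: |RS| = |ST|·sin T/sin R ≈ 44.684.
Area = ½·|ST|·|TR|·sin T ≈ 819.96.
Semiperimeter s = (48.2+39.083+44.684)/2 = 65.984.
Inradius = area/s = 819.96/65.984 ≈ 12.427.

r ≈ 12.4267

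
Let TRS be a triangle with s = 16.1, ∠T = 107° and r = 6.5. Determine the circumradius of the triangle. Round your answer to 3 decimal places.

By the law of cosines, t² = r² + s² − 2·r·s·cos T = 362.65, so t ≈ 19.043.
Area = ½·r·s·sin T ≈ 50.039.
Circumradius = t/(2 sin T) ≈ 9.9568.

9.957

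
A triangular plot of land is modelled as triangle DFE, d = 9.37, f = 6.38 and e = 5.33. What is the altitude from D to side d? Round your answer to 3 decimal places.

Semiperimeter s = (9.37 + 6.38 + 5.33)/2 = 10.54.
Heron's formula: area = √(10.54·1.17·4.16·5.21) ≈ 16.349.
The altitude from D has length 2·area/d ≈ 3.4895.

h_D ≈ 3.490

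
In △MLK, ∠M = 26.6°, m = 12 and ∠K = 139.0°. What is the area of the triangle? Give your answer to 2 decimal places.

area ≈ 26.24

The third angle is ∠L = 180° − ∠K − ∠M = 14.40°.
Law of sines: l = m·sin L/sin M ≈ 6.6649.
Law of sines: k = m·sin K/sin M ≈ 17.582.
Area = ½·m·l·sin K ≈ 26.235.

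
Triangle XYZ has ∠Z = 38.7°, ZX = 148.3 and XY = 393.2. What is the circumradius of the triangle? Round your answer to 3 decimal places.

Law of sines: sin Y = ZX·sin Z/XY ≈ 0.23582.
Since XY ≥ ZX, only the acute value applies: ∠Y ≈ 13.64°.
Then ∠X = 180° − ∠Z − ∠Y ≈ 127.66°.
Law of sines gives YZ = XY·sin X/sin Z ≈ 497.85.
Circumradius = XY/(2 sin Z) ≈ 314.44.

R ≈ 314.438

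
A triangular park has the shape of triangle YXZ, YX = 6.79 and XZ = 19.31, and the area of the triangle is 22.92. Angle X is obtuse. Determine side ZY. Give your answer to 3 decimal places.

From area = ½·YX·XZ·sin X, we get sin X = 2·area/(YX·XZ) ≈ 0.34962.
Taking the obtuse solution, ∠X ≈ 159.54°.
Law of cosines then gives ZY ≈ 25.781.

25.781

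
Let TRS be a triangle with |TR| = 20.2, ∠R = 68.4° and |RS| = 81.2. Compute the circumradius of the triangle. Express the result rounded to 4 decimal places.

40.9332

By the law of cosines, |ST|² = |TR|² + |RS|² − 2·|TR|·|RS|·cos R = 5793.9, so |ST| ≈ 76.117.
Area = ½·|TR|·|RS|·sin R ≈ 762.53.
Circumradius = |ST|/(2 sin R) ≈ 40.933.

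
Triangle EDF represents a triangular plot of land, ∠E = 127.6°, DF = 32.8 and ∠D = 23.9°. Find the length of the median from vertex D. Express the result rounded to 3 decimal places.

The third angle is ∠F = 180° − ∠E − ∠D = 28.50°.
Law of sines: FE = DF·sin D/sin E ≈ 16.772.
Law of sines: ED = DF·sin F/sin E ≈ 19.754.
Median from D: ½√(2·ED² + 2·DF² − FE²) ≈ 25.743.

25.743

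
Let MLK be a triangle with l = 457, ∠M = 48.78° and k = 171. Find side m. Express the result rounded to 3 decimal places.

367.559

By the law of cosines, m² = l² + k² − 2·l·k·cos M = 1.351e+05, so m ≈ 367.56.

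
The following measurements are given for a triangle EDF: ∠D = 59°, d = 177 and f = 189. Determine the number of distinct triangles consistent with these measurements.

2

f·sin D = 189·sin(59°) ≈ 162.
Since f sin D < d < f (162 < 177 < 189), two triangles exist.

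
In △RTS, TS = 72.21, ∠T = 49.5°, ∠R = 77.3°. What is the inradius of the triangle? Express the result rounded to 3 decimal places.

The third angle is ∠S = 180° − ∠R − ∠T = 53.20°.
Law of sines: SR = TS·sin T/sin R ≈ 56.286.
Law of sines: RT = TS·sin S/sin R ≈ 59.271.
Area = ½·TS·SR·sin S ≈ 1627.3.
Semiperimeter s = (72.21+56.286+59.271)/2 = 93.883.
Inradius = area/s = 1627.3/93.883 ≈ 17.333.

r ≈ 17.333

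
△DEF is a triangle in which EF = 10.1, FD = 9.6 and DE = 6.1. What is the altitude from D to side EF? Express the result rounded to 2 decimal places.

Semiperimeter s = (10.1 + 9.6 + 6.1)/2 = 12.9.
Heron's formula: area = √(12.9·2.8·3.3·6.8) ≈ 28.47.
The altitude from D has length 2·area/EF ≈ 5.6376.

5.64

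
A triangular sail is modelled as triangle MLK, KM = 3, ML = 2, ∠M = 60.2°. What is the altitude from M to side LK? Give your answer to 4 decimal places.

1.9628

By the law of cosines, LK² = KM² + ML² − 2·KM·ML·cos M = 7.0363, so LK ≈ 2.6526.
Area = ½·KM·ML·sin M ≈ 2.6033.
The altitude from M has length 2·area/LK ≈ 1.9628.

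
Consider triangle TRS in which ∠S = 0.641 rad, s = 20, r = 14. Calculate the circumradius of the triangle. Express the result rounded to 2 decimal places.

16.72

Law of sines: sin R = r·sin S/s ≈ 0.41860.
Since s ≥ r, only the acute value applies: ∠R ≈ 0.432 rad.
Then ∠T = π − ∠S − ∠R ≈ 2.069 rad.
Law of sines gives t = s·sin T/sin S ≈ 29.384.
Circumradius = s/(2 sin S) ≈ 16.722.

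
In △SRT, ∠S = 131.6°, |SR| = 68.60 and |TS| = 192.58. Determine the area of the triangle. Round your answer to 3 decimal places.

area ≈ 4939.576

Area = ½·|TS|·|SR|·sin S ≈ 4939.6.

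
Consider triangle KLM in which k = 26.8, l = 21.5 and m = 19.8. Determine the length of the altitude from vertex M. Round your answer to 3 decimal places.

Semiperimeter s = (26.8 + 21.5 + 19.8)/2 = 34.05.
Heron's formula: area = √(34.05·7.25·12.55·14.25) ≈ 210.11.
The altitude from M has length 2·area/m ≈ 21.224.

h_M ≈ 21.224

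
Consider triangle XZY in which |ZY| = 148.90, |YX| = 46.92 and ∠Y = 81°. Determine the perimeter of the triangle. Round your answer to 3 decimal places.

By the law of cosines, |XZ|² = |ZY|² + |YX|² − 2·|ZY|·|YX|·cos Y = 22187, so |XZ| ≈ 148.95.
Semiperimeter s = (148.9+46.92+148.95)/2 = 172.39.
Perimeter = 148.9 + 46.92 + 148.95 = 344.77.

344.773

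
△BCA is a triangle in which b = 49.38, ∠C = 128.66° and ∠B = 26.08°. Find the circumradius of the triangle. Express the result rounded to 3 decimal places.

The third angle is ∠A = 180° − ∠B − ∠C = 25.26°.
Law of sines: c = b·sin C/sin B ≈ 87.709.
Law of sines: a = b·sin A/sin B ≈ 47.931.
Circumradius = b/(2 sin B) ≈ 56.161.

56.161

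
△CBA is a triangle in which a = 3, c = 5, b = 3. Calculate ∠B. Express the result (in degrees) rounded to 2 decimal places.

By the law of cosines, cos B = (a² + c² − b²) / (2·a·c) ≈ 0.83333, so ∠B ≈ 33.56°.

33.56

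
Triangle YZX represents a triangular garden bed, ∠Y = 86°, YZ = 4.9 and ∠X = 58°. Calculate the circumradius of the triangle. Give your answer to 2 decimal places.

2.89

The third angle is ∠Z = 180° − ∠X − ∠Y = 36.00°.
Law of sines: ZX = YZ·sin Y/sin X ≈ 5.7639.
Law of sines: XY = YZ·sin Z/sin X ≈ 3.3962.
Circumradius = YZ/(2 sin X) ≈ 2.889.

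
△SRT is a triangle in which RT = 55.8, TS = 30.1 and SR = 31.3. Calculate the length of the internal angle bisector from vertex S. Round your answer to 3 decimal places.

By the law of cosines, cos S = (TS² + SR² − RT²) / (2·TS·SR) ≈ -0.65168, so ∠S ≈ 130.67°.
The bisector from S has length 2·TS·SR·cos(∠S/2)/(TS+SR) ≈ 12.807.

12.807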